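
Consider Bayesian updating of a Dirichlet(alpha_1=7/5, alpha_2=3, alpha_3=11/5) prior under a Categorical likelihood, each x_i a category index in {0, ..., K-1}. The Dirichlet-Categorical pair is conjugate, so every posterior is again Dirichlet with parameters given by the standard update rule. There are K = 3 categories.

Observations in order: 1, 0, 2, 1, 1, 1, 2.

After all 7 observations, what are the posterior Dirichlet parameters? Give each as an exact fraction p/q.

alpha_1=12/5, alpha_2=7, alpha_3=21/5

obs 1: x=1 → posterior Dirichlet(7/5, 4, 11/5)
obs 2: x=0 → posterior Dirichlet(12/5, 4, 11/5)
obs 3: x=2 → posterior Dirichlet(12/5, 4, 16/5)
obs 4: x=1 → posterior Dirichlet(12/5, 5, 16/5)
obs 5: x=1 → posterior Dirichlet(12/5, 6, 16/5)
obs 6: x=1 → posterior Dirichlet(12/5, 7, 16/5)
obs 7: x=2 → posterior Dirichlet(12/5, 7, 21/5)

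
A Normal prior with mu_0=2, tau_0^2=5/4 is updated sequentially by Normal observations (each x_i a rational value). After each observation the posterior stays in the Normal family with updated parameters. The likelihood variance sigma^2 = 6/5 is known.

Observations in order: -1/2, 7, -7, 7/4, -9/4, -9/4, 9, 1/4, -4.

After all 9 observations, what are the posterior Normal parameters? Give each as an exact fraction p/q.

mu_0=98/249, tau_0^2=10/83

obs 1: x=-1/2 → posterior Normal(71/98, 30/49)
obs 2: x=7 → posterior Normal(421/148, 15/37)
obs 3: x=-7 → posterior Normal(71/198, 10/33)
obs 4: x=7/4 → posterior Normal(317/496, 15/62)
obs 5: x=-9/4 → posterior Normal(23/149, 30/149)
obs 6: x=-9/4 → posterior Normal(-133/696, 5/29)
obs 7: x=9 → posterior Normal(767/796, 30/199)
obs 8: x=1/4 → posterior Normal(99/112, 15/112)
obs 9: x=-4 → posterior Normal(98/249, 10/83)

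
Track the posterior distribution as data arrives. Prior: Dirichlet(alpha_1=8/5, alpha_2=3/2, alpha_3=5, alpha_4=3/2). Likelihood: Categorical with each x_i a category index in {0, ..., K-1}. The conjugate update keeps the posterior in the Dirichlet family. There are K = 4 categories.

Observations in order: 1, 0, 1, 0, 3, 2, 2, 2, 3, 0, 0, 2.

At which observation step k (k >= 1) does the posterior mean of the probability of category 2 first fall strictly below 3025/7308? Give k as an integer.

k = 3

obs 1: x=1 → posterior Dirichlet(8/5, 5/2, 5, 3/2)
obs 2: x=0 → posterior Dirichlet(13/5, 5/2, 5, 3/2)
obs 3: x=1 → posterior Dirichlet(13/5, 7/2, 5, 3/2)
obs 4: x=0 → posterior Dirichlet(18/5, 7/2, 5, 3/2)
obs 5: x=3 → posterior Dirichlet(18/5, 7/2, 5, 5/2)
obs 6: x=2 → posterior Dirichlet(18/5, 7/2, 6, 5/2)
obs 7: x=2 → posterior Dirichlet(18/5, 7/2, 7, 5/2)
obs 8: x=2 → posterior Dirichlet(18/5, 7/2, 8, 5/2)
obs 9: x=3 → posterior Dirichlet(18/5, 7/2, 8, 7/2)
obs 10: x=0 → posterior Dirichlet(23/5, 7/2, 8, 7/2)
obs 11: x=0 → posterior Dirichlet(28/5, 7/2, 8, 7/2)
obs 12: x=2 → posterior Dirichlet(28/5, 7/2, 9, 7/2)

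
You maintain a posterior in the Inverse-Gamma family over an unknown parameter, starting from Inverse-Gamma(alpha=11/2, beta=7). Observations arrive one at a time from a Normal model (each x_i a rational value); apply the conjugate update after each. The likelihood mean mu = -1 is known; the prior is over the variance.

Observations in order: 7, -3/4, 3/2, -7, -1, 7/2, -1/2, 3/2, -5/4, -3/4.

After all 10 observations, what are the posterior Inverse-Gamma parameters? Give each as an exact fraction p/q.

obs 1: x=7 → posterior Inverse-Gamma(6, 39)
obs 2: x=-3/4 → posterior Inverse-Gamma(13/2, 1249/32)
obs 3: x=3/2 → posterior Inverse-Gamma(7, 1349/32)
obs 4: x=-7 → posterior Inverse-Gamma(15/2, 1925/32)
obs 5: x=-1 → posterior Inverse-Gamma(8, 1925/32)
obs 6: x=7/2 → posterior Inverse-Gamma(17/2, 2249/32)
obs 7: x=-1/2 → posterior Inverse-Gamma(9, 2253/32)
obs 8: x=3/2 → posterior Inverse-Gamma(19/2, 2353/32)
obs 9: x=-5/4 → posterior Inverse-Gamma(10, 1177/16)
obs 10: x=-3/4 → posterior Inverse-Gamma(21/2, 2355/32)

alpha=21/2, beta=2355/32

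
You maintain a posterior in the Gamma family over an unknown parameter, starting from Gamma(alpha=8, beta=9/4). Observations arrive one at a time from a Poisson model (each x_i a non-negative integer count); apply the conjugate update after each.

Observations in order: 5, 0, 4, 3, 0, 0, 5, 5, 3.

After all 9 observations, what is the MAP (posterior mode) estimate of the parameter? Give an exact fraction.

obs 1: x=5 → posterior Gamma(13, 13/4)
obs 2: x=0 → posterior Gamma(13, 17/4)
obs 3: x=4 → posterior Gamma(17, 21/4)
obs 4: x=3 → posterior Gamma(20, 25/4)
obs 5: x=0 → posterior Gamma(20, 29/4)
obs 6: x=0 → posterior Gamma(20, 33/4)
obs 7: x=5 → posterior Gamma(25, 37/4)
obs 8: x=5 → posterior Gamma(30, 41/4)
obs 9: x=3 → posterior Gamma(33, 45/4)

128/45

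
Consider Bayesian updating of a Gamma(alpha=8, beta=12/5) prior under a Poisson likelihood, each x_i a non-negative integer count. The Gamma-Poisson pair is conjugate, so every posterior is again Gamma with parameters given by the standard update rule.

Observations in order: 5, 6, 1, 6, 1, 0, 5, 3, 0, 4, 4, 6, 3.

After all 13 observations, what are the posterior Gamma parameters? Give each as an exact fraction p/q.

alpha=52, beta=77/5

obs 1: x=5 → posterior Gamma(13, 17/5)
obs 2: x=6 → posterior Gamma(19, 22/5)
obs 3: x=1 → posterior Gamma(20, 27/5)
obs 4: x=6 → posterior Gamma(26, 32/5)
obs 5: x=1 → posterior Gamma(27, 37/5)
obs 6: x=0 → posterior Gamma(27, 42/5)
obs 7: x=5 → posterior Gamma(32, 47/5)
obs 8: x=3 → posterior Gamma(35, 52/5)
obs 9: x=0 → posterior Gamma(35, 57/5)
obs 10: x=4 → posterior Gamma(39, 62/5)
obs 11: x=4 → posterior Gamma(43, 67/5)
obs 12: x=6 → posterior Gamma(49, 72/5)
obs 13: x=3 → posterior Gamma(52, 77/5)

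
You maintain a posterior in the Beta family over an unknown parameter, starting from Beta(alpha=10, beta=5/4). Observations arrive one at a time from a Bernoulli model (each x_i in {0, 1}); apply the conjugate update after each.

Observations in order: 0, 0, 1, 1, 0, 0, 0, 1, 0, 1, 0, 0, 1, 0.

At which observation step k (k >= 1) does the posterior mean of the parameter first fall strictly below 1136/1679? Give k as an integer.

obs 1: x=0 → posterior Beta(10, 9/4)
obs 2: x=0 → posterior Beta(10, 13/4)
obs 3: x=1 → posterior Beta(11, 13/4)
obs 4: x=1 → posterior Beta(12, 13/4)
obs 5: x=0 → posterior Beta(12, 17/4)
obs 6: x=0 → posterior Beta(12, 21/4)
obs 7: x=0 → posterior Beta(12, 25/4)
obs 8: x=1 → posterior Beta(13, 25/4)
obs 9: x=0 → posterior Beta(13, 29/4)
obs 10: x=1 → posterior Beta(14, 29/4)
obs 11: x=0 → posterior Beta(14, 33/4)
obs 12: x=0 → posterior Beta(14, 37/4)
obs 13: x=1 → posterior Beta(15, 37/4)
obs 14: x=0 → posterior Beta(15, 41/4)

k = 7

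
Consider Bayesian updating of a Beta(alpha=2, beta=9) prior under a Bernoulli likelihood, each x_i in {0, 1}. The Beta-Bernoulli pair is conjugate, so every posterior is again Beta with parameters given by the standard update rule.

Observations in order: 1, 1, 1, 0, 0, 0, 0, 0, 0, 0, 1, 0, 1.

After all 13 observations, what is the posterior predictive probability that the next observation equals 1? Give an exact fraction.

7/24

obs 1: x=1 → posterior Beta(3, 9)
obs 2: x=1 → posterior Beta(4, 9)
obs 3: x=1 → posterior Beta(5, 9)
obs 4: x=0 → posterior Beta(5, 10)
obs 5: x=0 → posterior Beta(5, 11)
obs 6: x=0 → posterior Beta(5, 12)
obs 7: x=0 → posterior Beta(5, 13)
obs 8: x=0 → posterior Beta(5, 14)
obs 9: x=0 → posterior Beta(5, 15)
obs 10: x=0 → posterior Beta(5, 16)
obs 11: x=1 → posterior Beta(6, 16)
obs 12: x=0 → posterior Beta(6, 17)
obs 13: x=1 → posterior Beta(7, 17)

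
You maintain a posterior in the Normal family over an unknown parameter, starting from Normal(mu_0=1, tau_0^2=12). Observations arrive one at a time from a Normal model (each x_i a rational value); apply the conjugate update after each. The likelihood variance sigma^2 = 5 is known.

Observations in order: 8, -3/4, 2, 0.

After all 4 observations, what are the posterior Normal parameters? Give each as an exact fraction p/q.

mu_0=116/53, tau_0^2=60/53

obs 1: x=8 → posterior Normal(101/17, 60/17)
obs 2: x=-3/4 → posterior Normal(92/29, 60/29)
obs 3: x=2 → posterior Normal(116/41, 60/41)
obs 4: x=0 → posterior Normal(116/53, 60/53)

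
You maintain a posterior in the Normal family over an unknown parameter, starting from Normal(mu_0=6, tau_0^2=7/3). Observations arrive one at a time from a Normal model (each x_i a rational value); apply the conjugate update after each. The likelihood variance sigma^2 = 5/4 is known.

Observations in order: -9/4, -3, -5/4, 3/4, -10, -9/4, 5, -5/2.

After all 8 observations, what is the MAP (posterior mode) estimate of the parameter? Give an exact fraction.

obs 1: x=-9/4 → posterior Normal(27/43, 35/43)
obs 2: x=-3 → posterior Normal(-57/71, 35/71)
obs 3: x=-5/4 → posterior Normal(-92/99, 35/99)
obs 4: x=3/4 → posterior Normal(-71/127, 35/127)
obs 5: x=-10 → posterior Normal(-351/155, 7/31)
obs 6: x=-9/4 → posterior Normal(-138/61, 35/183)
obs 7: x=5 → posterior Normal(-274/211, 35/211)
obs 8: x=-5/2 → posterior Normal(-344/239, 35/239)

-344/239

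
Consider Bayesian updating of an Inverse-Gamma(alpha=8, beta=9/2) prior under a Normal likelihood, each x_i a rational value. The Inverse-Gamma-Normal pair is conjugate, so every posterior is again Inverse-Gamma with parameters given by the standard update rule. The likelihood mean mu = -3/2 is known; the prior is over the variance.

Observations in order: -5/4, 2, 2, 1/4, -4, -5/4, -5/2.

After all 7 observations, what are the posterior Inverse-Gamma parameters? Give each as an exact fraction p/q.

obs 1: x=-5/4 → posterior Inverse-Gamma(17/2, 145/32)
obs 2: x=2 → posterior Inverse-Gamma(9, 341/32)
obs 3: x=2 → posterior Inverse-Gamma(19/2, 537/32)
obs 4: x=1/4 → posterior Inverse-Gamma(10, 293/16)
obs 5: x=-4 → posterior Inverse-Gamma(21/2, 343/16)
obs 6: x=-5/4 → posterior Inverse-Gamma(11, 687/32)
obs 7: x=-5/2 → posterior Inverse-Gamma(23/2, 703/32)

alpha=23/2, beta=703/32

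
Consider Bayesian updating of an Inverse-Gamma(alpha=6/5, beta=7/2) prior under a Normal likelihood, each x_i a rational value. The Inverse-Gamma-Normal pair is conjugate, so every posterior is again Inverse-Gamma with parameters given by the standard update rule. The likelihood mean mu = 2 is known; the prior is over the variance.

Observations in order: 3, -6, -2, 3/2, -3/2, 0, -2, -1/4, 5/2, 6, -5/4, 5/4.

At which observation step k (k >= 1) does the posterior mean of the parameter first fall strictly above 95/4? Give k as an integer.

obs 1: x=3 → posterior Inverse-Gamma(17/10, 4)
obs 2: x=-6 → posterior Inverse-Gamma(11/5, 36)
obs 3: x=-2 → posterior Inverse-Gamma(27/10, 44)
obs 4: x=3/2 → posterior Inverse-Gamma(16/5, 353/8)
obs 5: x=-3/2 → posterior Inverse-Gamma(37/10, 201/4)
obs 6: x=0 → posterior Inverse-Gamma(21/5, 209/4)
obs 7: x=-2 → posterior Inverse-Gamma(47/10, 241/4)
obs 8: x=-1/4 → posterior Inverse-Gamma(26/5, 2009/32)
obs 9: x=5/2 → posterior Inverse-Gamma(57/10, 2013/32)
obs 10: x=6 → posterior Inverse-Gamma(31/5, 2269/32)
obs 11: x=-5/4 → posterior Inverse-Gamma(67/10, 1219/16)
obs 12: x=5/4 → posterior Inverse-Gamma(36/5, 2447/32)

k = 2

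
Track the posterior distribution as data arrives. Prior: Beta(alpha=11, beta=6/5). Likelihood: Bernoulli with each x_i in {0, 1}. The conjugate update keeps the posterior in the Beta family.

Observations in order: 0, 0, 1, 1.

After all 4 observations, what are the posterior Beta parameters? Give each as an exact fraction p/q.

alpha=13, beta=16/5

obs 1: x=0 → posterior Beta(11, 11/5)
obs 2: x=0 → posterior Beta(11, 16/5)
obs 3: x=1 → posterior Beta(12, 16/5)
obs 4: x=1 → posterior Beta(13, 16/5)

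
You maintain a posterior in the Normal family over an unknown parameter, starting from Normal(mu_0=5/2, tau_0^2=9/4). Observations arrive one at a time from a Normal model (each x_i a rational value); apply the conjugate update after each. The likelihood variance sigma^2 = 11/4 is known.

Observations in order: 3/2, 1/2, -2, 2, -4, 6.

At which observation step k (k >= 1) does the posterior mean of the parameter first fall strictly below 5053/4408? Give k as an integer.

obs 1: x=3/2 → posterior Normal(41/20, 99/80)
obs 2: x=1/2 → posterior Normal(91/58, 99/116)
obs 3: x=-2 → posterior Normal(55/76, 99/152)
obs 4: x=2 → posterior Normal(91/94, 99/188)
obs 5: x=-4 → posterior Normal(19/112, 99/224)
obs 6: x=6 → posterior Normal(127/130, 99/260)

k = 3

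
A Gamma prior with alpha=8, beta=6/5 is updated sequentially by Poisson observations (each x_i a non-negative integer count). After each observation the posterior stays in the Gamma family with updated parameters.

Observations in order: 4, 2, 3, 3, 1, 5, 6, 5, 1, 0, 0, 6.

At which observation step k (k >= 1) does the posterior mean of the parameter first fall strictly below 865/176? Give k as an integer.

obs 1: x=4 → posterior Gamma(12, 11/5)
obs 2: x=2 → posterior Gamma(14, 16/5)
obs 3: x=3 → posterior Gamma(17, 21/5)
obs 4: x=3 → posterior Gamma(20, 26/5)
obs 5: x=1 → posterior Gamma(21, 31/5)
obs 6: x=5 → posterior Gamma(26, 36/5)
obs 7: x=6 → posterior Gamma(32, 41/5)
obs 8: x=5 → posterior Gamma(37, 46/5)
obs 9: x=1 → posterior Gamma(38, 51/5)
obs 10: x=0 → posterior Gamma(38, 56/5)
obs 11: x=0 → posterior Gamma(38, 61/5)
obs 12: x=6 → posterior Gamma(44, 66/5)

k = 2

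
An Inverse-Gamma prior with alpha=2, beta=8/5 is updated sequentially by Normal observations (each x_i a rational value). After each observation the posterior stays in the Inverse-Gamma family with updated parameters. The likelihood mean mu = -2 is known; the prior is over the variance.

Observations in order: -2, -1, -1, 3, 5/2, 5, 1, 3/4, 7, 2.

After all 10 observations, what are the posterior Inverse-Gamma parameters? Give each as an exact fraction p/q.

alpha=7, beta=17041/160

obs 1: x=-2 → posterior Inverse-Gamma(5/2, 8/5)
obs 2: x=-1 → posterior Inverse-Gamma(3, 21/10)
obs 3: x=-1 → posterior Inverse-Gamma(7/2, 13/5)
obs 4: x=3 → posterior Inverse-Gamma(4, 151/10)
obs 5: x=5/2 → posterior Inverse-Gamma(9/2, 1009/40)
obs 6: x=5 → posterior Inverse-Gamma(5, 1989/40)
obs 7: x=1 → posterior Inverse-Gamma(11/2, 2169/40)
obs 8: x=3/4 → posterior Inverse-Gamma(6, 9281/160)
obs 9: x=7 → posterior Inverse-Gamma(13/2, 15761/160)
obs 10: x=2 → posterior Inverse-Gamma(7, 17041/160)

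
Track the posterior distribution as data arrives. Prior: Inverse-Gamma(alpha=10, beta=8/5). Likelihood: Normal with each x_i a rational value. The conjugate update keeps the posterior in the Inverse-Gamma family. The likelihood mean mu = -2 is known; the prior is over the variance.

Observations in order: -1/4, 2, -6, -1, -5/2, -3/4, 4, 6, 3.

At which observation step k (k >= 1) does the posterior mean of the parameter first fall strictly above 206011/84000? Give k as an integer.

obs 1: x=-1/4 → posterior Inverse-Gamma(21/2, 501/160)
obs 2: x=2 → posterior Inverse-Gamma(11, 1781/160)
obs 3: x=-6 → posterior Inverse-Gamma(23/2, 3061/160)
obs 4: x=-1 → posterior Inverse-Gamma(12, 3141/160)
obs 5: x=-5/2 → posterior Inverse-Gamma(25/2, 3161/160)
obs 6: x=-3/4 → posterior Inverse-Gamma(13, 1643/80)
obs 7: x=4 → posterior Inverse-Gamma(27/2, 3083/80)
obs 8: x=6 → posterior Inverse-Gamma(14, 5643/80)
obs 9: x=3 → posterior Inverse-Gamma(29/2, 6643/80)

k = 7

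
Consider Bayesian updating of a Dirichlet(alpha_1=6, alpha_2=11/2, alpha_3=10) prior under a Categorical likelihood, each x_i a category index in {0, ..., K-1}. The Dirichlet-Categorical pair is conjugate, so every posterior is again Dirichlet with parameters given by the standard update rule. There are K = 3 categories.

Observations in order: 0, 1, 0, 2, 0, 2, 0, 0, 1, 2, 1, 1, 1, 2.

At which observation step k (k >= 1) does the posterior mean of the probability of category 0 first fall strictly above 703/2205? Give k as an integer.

k = 3

obs 1: x=0 → posterior Dirichlet(7, 11/2, 10)
obs 2: x=1 → posterior Dirichlet(7, 13/2, 10)
obs 3: x=0 → posterior Dirichlet(8, 13/2, 10)
obs 4: x=2 → posterior Dirichlet(8, 13/2, 11)
obs 5: x=0 → posterior Dirichlet(9, 13/2, 11)
obs 6: x=2 → posterior Dirichlet(9, 13/2, 12)
obs 7: x=0 → posterior Dirichlet(10, 13/2, 12)
obs 8: x=0 → posterior Dirichlet(11, 13/2, 12)
obs 9: x=1 → posterior Dirichlet(11, 15/2, 12)
obs 10: x=2 → posterior Dirichlet(11, 15/2, 13)
obs 11: x=1 → posterior Dirichlet(11, 17/2, 13)
obs 12: x=1 → posterior Dirichlet(11, 19/2, 13)
obs 13: x=1 → posterior Dirichlet(11, 21/2, 13)
obs 14: x=2 → posterior Dirichlet(11, 21/2, 14)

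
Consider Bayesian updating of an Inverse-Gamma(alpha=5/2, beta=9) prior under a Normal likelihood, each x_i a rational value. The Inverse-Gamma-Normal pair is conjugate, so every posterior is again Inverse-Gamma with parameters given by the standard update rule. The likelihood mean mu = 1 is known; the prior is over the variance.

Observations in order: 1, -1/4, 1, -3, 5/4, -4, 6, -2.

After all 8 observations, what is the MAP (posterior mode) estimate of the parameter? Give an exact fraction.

obs 1: x=1 → posterior Inverse-Gamma(3, 9)
obs 2: x=-1/4 → posterior Inverse-Gamma(7/2, 313/32)
obs 3: x=1 → posterior Inverse-Gamma(4, 313/32)
obs 4: x=-3 → posterior Inverse-Gamma(9/2, 569/32)
obs 5: x=5/4 → posterior Inverse-Gamma(5, 285/16)
obs 6: x=-4 → posterior Inverse-Gamma(11/2, 485/16)
obs 7: x=6 → posterior Inverse-Gamma(6, 685/16)
obs 8: x=-2 → posterior Inverse-Gamma(13/2, 757/16)

757/120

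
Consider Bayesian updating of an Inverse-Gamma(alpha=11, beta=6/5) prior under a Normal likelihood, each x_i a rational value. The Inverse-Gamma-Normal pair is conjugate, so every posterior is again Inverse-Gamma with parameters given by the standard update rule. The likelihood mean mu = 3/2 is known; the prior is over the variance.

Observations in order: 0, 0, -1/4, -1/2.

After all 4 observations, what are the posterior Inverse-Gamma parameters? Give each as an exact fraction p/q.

obs 1: x=0 → posterior Inverse-Gamma(23/2, 93/40)
obs 2: x=0 → posterior Inverse-Gamma(12, 69/20)
obs 3: x=-1/4 → posterior Inverse-Gamma(25/2, 797/160)
obs 4: x=-1/2 → posterior Inverse-Gamma(13, 1117/160)

alpha=13, beta=1117/160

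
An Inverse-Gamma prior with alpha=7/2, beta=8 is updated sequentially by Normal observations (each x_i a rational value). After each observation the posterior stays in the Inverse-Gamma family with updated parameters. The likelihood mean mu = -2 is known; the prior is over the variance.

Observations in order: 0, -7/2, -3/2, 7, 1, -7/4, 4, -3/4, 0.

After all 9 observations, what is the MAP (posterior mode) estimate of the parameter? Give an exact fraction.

obs 1: x=0 → posterior Inverse-Gamma(4, 10)
obs 2: x=-7/2 → posterior Inverse-Gamma(9/2, 89/8)
obs 3: x=-3/2 → posterior Inverse-Gamma(5, 45/4)
obs 4: x=7 → posterior Inverse-Gamma(11/2, 207/4)
obs 5: x=1 → posterior Inverse-Gamma(6, 225/4)
obs 6: x=-7/4 → posterior Inverse-Gamma(13/2, 1801/32)
obs 7: x=4 → posterior Inverse-Gamma(7, 2377/32)
obs 8: x=-3/4 → posterior Inverse-Gamma(15/2, 1201/16)
obs 9: x=0 → posterior Inverse-Gamma(8, 1233/16)

137/16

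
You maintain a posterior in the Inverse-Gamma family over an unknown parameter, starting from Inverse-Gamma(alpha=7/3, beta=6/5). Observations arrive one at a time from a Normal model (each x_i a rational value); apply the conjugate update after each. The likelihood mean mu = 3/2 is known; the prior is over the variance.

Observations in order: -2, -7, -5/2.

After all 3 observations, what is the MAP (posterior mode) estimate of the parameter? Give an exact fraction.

3087/290

obs 1: x=-2 → posterior Inverse-Gamma(17/6, 293/40)
obs 2: x=-7 → posterior Inverse-Gamma(10/3, 869/20)
obs 3: x=-5/2 → posterior Inverse-Gamma(23/6, 1029/20)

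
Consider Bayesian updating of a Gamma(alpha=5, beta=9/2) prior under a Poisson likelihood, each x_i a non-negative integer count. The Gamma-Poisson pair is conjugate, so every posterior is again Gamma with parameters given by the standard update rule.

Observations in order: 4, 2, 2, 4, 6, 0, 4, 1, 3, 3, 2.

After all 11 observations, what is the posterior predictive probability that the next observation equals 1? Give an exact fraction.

3909407709070154091741550795888292080858662918239984648/17012700872324182877398364648460811183482921316866817497

obs 1: x=4 → posterior Gamma(9, 11/2)
obs 2: x=2 → posterior Gamma(11, 13/2)
obs 3: x=2 → posterior Gamma(13, 15/2)
obs 4: x=4 → posterior Gamma(17, 17/2)
obs 5: x=6 → posterior Gamma(23, 19/2)
obs 6: x=0 → posterior Gamma(23, 21/2)
obs 7: x=4 → posterior Gamma(27, 23/2)
obs 8: x=1 → posterior Gamma(28, 25/2)
obs 9: x=3 → posterior Gamma(31, 27/2)
obs 10: x=3 → posterior Gamma(34, 29/2)
obs 11: x=2 → posterior Gamma(36, 31/2)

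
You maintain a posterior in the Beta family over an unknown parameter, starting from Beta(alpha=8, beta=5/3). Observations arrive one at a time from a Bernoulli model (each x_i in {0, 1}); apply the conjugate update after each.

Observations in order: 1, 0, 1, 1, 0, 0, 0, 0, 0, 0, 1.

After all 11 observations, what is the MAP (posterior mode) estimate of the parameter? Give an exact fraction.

obs 1: x=1 → posterior Beta(9, 5/3)
obs 2: x=0 → posterior Beta(9, 8/3)
obs 3: x=1 → posterior Beta(10, 8/3)
obs 4: x=1 → posterior Beta(11, 8/3)
obs 5: x=0 → posterior Beta(11, 11/3)
obs 6: x=0 → posterior Beta(11, 14/3)
obs 7: x=0 → posterior Beta(11, 17/3)
obs 8: x=0 → posterior Beta(11, 20/3)
obs 9: x=0 → posterior Beta(11, 23/3)
obs 10: x=0 → posterior Beta(11, 26/3)
obs 11: x=1 → posterior Beta(12, 26/3)

33/56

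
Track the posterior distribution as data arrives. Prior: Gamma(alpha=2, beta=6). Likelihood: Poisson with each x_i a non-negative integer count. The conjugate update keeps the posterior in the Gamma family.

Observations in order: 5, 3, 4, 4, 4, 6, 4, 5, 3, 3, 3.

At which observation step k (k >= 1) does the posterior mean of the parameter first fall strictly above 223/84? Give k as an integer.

k = 9

obs 1: x=5 → posterior Gamma(7, 7)
obs 2: x=3 → posterior Gamma(10, 8)
obs 3: x=4 → posterior Gamma(14, 9)
obs 4: x=4 → posterior Gamma(18, 10)
obs 5: x=4 → posterior Gamma(22, 11)
obs 6: x=6 → posterior Gamma(28, 12)
obs 7: x=4 → posterior Gamma(32, 13)
obs 8: x=5 → posterior Gamma(37, 14)
obs 9: x=3 → posterior Gamma(40, 15)
obs 10: x=3 → posterior Gamma(43, 16)
obs 11: x=3 → posterior Gamma(46, 17)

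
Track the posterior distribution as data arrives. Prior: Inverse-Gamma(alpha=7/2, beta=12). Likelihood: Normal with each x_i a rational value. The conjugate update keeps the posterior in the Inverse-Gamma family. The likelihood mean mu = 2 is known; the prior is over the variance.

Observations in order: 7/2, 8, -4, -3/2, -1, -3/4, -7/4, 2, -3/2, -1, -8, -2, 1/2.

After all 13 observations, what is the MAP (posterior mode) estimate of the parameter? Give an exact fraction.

obs 1: x=7/2 → posterior Inverse-Gamma(4, 105/8)
obs 2: x=8 → posterior Inverse-Gamma(9/2, 249/8)
obs 3: x=-4 → posterior Inverse-Gamma(5, 393/8)
obs 4: x=-3/2 → posterior Inverse-Gamma(11/2, 221/4)
obs 5: x=-1 → posterior Inverse-Gamma(6, 239/4)
obs 6: x=-3/4 → posterior Inverse-Gamma(13/2, 2033/32)
obs 7: x=-7/4 → posterior Inverse-Gamma(7, 1129/16)
obs 8: x=2 → posterior Inverse-Gamma(15/2, 1129/16)
obs 9: x=-3/2 → posterior Inverse-Gamma(8, 1227/16)
obs 10: x=-1 → posterior Inverse-Gamma(17/2, 1299/16)
obs 11: x=-8 → posterior Inverse-Gamma(9, 2099/16)
obs 12: x=-2 → posterior Inverse-Gamma(19/2, 2227/16)
obs 13: x=1/2 → posterior Inverse-Gamma(10, 2245/16)

2245/176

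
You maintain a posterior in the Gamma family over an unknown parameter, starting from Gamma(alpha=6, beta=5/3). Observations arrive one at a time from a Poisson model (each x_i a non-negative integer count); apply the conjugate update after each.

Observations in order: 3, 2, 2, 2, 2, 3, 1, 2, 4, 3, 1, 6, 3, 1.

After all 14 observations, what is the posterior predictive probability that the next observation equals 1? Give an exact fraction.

obs 1: x=3 → posterior Gamma(9, 8/3)
obs 2: x=2 → posterior Gamma(11, 11/3)
obs 3: x=2 → posterior Gamma(13, 14/3)
obs 4: x=2 → posterior Gamma(15, 17/3)
obs 5: x=2 → posterior Gamma(17, 20/3)
obs 6: x=3 → posterior Gamma(20, 23/3)
obs 7: x=1 → posterior Gamma(21, 26/3)
obs 8: x=2 → posterior Gamma(23, 29/3)
obs 9: x=4 → posterior Gamma(27, 32/3)
obs 10: x=3 → posterior Gamma(30, 35/3)
obs 11: x=1 → posterior Gamma(31, 38/3)
obs 12: x=6 → posterior Gamma(37, 41/3)
obs 13: x=3 → posterior Gamma(40, 44/3)
obs 14: x=1 → posterior Gamma(41, 47/3)

44250408758684440284456416660287562834388983831509219113216775431394581/227373675443232059478759765625000000000000000000000000000000000000000000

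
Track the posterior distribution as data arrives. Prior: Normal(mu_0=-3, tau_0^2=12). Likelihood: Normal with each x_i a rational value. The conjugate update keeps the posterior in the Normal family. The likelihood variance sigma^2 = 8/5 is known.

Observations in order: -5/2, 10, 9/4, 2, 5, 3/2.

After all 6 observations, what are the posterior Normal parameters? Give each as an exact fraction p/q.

mu_0=1071/368, tau_0^2=6/23

obs 1: x=-5/2 → posterior Normal(-87/34, 24/17)
obs 2: x=10 → posterior Normal(213/64, 3/4)
obs 3: x=9/4 → posterior Normal(561/188, 24/47)
obs 4: x=2 → posterior Normal(681/248, 12/31)
obs 5: x=5 → posterior Normal(981/308, 24/77)
obs 6: x=3/2 → posterior Normal(1071/368, 6/23)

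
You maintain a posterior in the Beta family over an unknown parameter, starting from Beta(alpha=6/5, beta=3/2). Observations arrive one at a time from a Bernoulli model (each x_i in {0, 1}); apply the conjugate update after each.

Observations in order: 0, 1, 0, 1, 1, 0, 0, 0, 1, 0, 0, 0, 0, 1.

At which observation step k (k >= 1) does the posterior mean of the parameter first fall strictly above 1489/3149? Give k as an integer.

obs 1: x=0 → posterior Beta(6/5, 5/2)
obs 2: x=1 → posterior Beta(11/5, 5/2)
obs 3: x=0 → posterior Beta(11/5, 7/2)
obs 4: x=1 → posterior Beta(16/5, 7/2)
obs 5: x=1 → posterior Beta(21/5, 7/2)
obs 6: x=0 → posterior Beta(21/5, 9/2)
obs 7: x=0 → posterior Beta(21/5, 11/2)
obs 8: x=0 → posterior Beta(21/5, 13/2)
obs 9: x=1 → posterior Beta(26/5, 13/2)
obs 10: x=0 → posterior Beta(26/5, 15/2)
obs 11: x=0 → posterior Beta(26/5, 17/2)
obs 12: x=0 → posterior Beta(26/5, 19/2)
obs 13: x=0 → posterior Beta(26/5, 21/2)
obs 14: x=1 → posterior Beta(31/5, 21/2)

k = 4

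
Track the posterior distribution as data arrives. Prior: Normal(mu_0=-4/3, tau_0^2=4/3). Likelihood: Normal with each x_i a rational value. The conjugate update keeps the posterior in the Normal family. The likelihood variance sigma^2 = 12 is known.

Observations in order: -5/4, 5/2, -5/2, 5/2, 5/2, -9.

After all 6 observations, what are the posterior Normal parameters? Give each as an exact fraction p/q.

obs 1: x=-5/4 → posterior Normal(-53/40, 6/5)
obs 2: x=5/2 → posterior Normal(-43/44, 12/11)
obs 3: x=-5/2 → posterior Normal(-53/48, 1)
obs 4: x=5/2 → posterior Normal(-43/52, 12/13)
obs 5: x=5/2 → posterior Normal(-33/56, 6/7)
obs 6: x=-9 → posterior Normal(-23/20, 4/5)

mu_0=-23/20, tau_0^2=4/5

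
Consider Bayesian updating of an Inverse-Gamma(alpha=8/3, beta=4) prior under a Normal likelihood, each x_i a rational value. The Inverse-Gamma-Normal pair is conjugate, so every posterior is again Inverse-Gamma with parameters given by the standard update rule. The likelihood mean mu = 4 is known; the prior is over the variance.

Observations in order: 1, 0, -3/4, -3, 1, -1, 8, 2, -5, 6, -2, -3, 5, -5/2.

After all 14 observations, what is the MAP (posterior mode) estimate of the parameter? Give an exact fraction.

obs 1: x=1 → posterior Inverse-Gamma(19/6, 17/2)
obs 2: x=0 → posterior Inverse-Gamma(11/3, 33/2)
obs 3: x=-3/4 → posterior Inverse-Gamma(25/6, 889/32)
obs 4: x=-3 → posterior Inverse-Gamma(14/3, 1673/32)
obs 5: x=1 → posterior Inverse-Gamma(31/6, 1817/32)
obs 6: x=-1 → posterior Inverse-Gamma(17/3, 2217/32)
obs 7: x=8 → posterior Inverse-Gamma(37/6, 2473/32)
obs 8: x=2 → posterior Inverse-Gamma(20/3, 2537/32)
obs 9: x=-5 → posterior Inverse-Gamma(43/6, 3833/32)
obs 10: x=6 → posterior Inverse-Gamma(23/3, 3897/32)
obs 11: x=-2 → posterior Inverse-Gamma(49/6, 4473/32)
obs 12: x=-3 → posterior Inverse-Gamma(26/3, 5257/32)
obs 13: x=5 → posterior Inverse-Gamma(55/6, 5273/32)
obs 14: x=-5/2 → posterior Inverse-Gamma(29/3, 5949/32)

17847/1024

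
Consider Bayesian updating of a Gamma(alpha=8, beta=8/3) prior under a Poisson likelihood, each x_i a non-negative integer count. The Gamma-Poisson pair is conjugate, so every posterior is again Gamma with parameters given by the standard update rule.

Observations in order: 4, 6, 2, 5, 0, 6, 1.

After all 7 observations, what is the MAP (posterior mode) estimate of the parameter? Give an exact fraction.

93/29

obs 1: x=4 → posterior Gamma(12, 11/3)
obs 2: x=6 → posterior Gamma(18, 14/3)
obs 3: x=2 → posterior Gamma(20, 17/3)
obs 4: x=5 → posterior Gamma(25, 20/3)
obs 5: x=0 → posterior Gamma(25, 23/3)
obs 6: x=6 → posterior Gamma(31, 26/3)
obs 7: x=1 → posterior Gamma(32, 29/3)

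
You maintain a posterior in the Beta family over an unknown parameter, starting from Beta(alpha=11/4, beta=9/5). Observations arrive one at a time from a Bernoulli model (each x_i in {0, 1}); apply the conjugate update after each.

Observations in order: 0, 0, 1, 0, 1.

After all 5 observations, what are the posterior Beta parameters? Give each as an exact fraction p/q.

alpha=19/4, beta=24/5

obs 1: x=0 → posterior Beta(11/4, 14/5)
obs 2: x=0 → posterior Beta(11/4, 19/5)
obs 3: x=1 → posterior Beta(15/4, 19/5)
obs 4: x=0 → posterior Beta(15/4, 24/5)
obs 5: x=1 → posterior Beta(19/4, 24/5)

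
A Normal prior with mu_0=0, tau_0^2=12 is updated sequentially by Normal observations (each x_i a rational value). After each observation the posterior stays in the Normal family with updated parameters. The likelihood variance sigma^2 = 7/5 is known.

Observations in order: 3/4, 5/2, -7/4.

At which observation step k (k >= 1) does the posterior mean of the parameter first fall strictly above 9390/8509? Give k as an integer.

k = 2

obs 1: x=3/4 → posterior Normal(45/67, 84/67)
obs 2: x=5/2 → posterior Normal(195/127, 84/127)
obs 3: x=-7/4 → posterior Normal(90/187, 84/187)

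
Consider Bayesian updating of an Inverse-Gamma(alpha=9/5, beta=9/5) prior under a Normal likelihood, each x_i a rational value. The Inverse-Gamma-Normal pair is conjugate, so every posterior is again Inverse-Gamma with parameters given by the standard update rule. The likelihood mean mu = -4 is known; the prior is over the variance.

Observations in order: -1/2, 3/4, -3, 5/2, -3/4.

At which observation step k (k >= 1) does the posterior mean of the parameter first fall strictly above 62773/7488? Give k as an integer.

obs 1: x=-1/2 → posterior Inverse-Gamma(23/10, 317/40)
obs 2: x=3/4 → posterior Inverse-Gamma(14/5, 3073/160)
obs 3: x=-3 → posterior Inverse-Gamma(33/10, 3153/160)
obs 4: x=5/2 → posterior Inverse-Gamma(19/5, 6533/160)
obs 5: x=-3/4 → posterior Inverse-Gamma(43/10, 3689/80)

k = 2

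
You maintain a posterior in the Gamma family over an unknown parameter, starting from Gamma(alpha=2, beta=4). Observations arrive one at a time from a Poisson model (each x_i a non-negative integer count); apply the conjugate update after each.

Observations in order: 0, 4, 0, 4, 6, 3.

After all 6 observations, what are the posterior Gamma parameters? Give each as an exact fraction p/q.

obs 1: x=0 → posterior Gamma(2, 5)
obs 2: x=4 → posterior Gamma(6, 6)
obs 3: x=0 → posterior Gamma(6, 7)
obs 4: x=4 → posterior Gamma(10, 8)
obs 5: x=6 → posterior Gamma(16, 9)
obs 6: x=3 → posterior Gamma(19, 10)

alpha=19, beta=10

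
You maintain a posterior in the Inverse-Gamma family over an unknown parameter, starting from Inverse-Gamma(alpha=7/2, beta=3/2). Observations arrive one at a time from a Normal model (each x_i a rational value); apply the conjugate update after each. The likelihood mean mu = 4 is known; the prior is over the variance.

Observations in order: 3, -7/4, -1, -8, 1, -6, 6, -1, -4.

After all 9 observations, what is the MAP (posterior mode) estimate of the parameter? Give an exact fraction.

obs 1: x=3 → posterior Inverse-Gamma(4, 2)
obs 2: x=-7/4 → posterior Inverse-Gamma(9/2, 593/32)
obs 3: x=-1 → posterior Inverse-Gamma(5, 993/32)
obs 4: x=-8 → posterior Inverse-Gamma(11/2, 3297/32)
obs 5: x=1 → posterior Inverse-Gamma(6, 3441/32)
obs 6: x=-6 → posterior Inverse-Gamma(13/2, 5041/32)
obs 7: x=6 → posterior Inverse-Gamma(7, 5105/32)
obs 8: x=-1 → posterior Inverse-Gamma(15/2, 5505/32)
obs 9: x=-4 → posterior Inverse-Gamma(8, 6529/32)

6529/288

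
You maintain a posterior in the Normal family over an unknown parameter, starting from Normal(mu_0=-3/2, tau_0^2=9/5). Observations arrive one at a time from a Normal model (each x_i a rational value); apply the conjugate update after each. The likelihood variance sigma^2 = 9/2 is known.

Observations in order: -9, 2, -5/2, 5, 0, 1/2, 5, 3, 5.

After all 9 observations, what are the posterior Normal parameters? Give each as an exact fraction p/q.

obs 1: x=-9 → posterior Normal(-51/14, 9/7)
obs 2: x=2 → posterior Normal(-43/18, 1)
obs 3: x=-5/2 → posterior Normal(-53/22, 9/11)
obs 4: x=5 → posterior Normal(-33/26, 9/13)
obs 5: x=0 → posterior Normal(-11/10, 3/5)
obs 6: x=1/2 → posterior Normal(-31/34, 9/17)
obs 7: x=5 → posterior Normal(-11/38, 9/19)
obs 8: x=3 → posterior Normal(1/42, 3/7)
obs 9: x=5 → posterior Normal(21/46, 9/23)

mu_0=21/46, tau_0^2=9/23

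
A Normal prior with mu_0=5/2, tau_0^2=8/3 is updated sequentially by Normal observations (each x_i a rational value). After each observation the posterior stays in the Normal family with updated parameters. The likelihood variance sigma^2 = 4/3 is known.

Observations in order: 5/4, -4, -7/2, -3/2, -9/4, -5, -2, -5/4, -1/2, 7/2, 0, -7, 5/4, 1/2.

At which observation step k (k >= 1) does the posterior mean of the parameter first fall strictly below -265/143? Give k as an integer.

obs 1: x=5/4 → posterior Normal(5/3, 8/9)
obs 2: x=-4 → posterior Normal(-3/5, 8/15)
obs 3: x=-7/2 → posterior Normal(-10/7, 8/21)
obs 4: x=-3/2 → posterior Normal(-13/9, 8/27)
obs 5: x=-9/4 → posterior Normal(-35/22, 8/33)
obs 6: x=-5 → posterior Normal(-55/26, 8/39)
obs 7: x=-2 → posterior Normal(-21/10, 8/45)
obs 8: x=-5/4 → posterior Normal(-2, 8/51)
obs 9: x=-1/2 → posterior Normal(-35/19, 8/57)
obs 10: x=7/2 → posterior Normal(-4/3, 8/63)
obs 11: x=0 → posterior Normal(-28/23, 8/69)
obs 12: x=-7 → posterior Normal(-42/25, 8/75)
obs 13: x=5/4 → posterior Normal(-79/54, 8/81)
obs 14: x=1/2 → posterior Normal(-77/58, 8/87)

k = 6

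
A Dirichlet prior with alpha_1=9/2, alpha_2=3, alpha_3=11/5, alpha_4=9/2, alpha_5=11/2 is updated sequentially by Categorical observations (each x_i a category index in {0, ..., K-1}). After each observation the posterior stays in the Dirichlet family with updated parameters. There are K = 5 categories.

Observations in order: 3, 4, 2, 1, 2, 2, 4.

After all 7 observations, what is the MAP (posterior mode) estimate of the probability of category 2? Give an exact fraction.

6/31

obs 1: x=3 → posterior Dirichlet(9/2, 3, 11/5, 11/2, 11/2)
obs 2: x=4 → posterior Dirichlet(9/2, 3, 11/5, 11/2, 13/2)
obs 3: x=2 → posterior Dirichlet(9/2, 3, 16/5, 11/2, 13/2)
obs 4: x=1 → posterior Dirichlet(9/2, 4, 16/5, 11/2, 13/2)
obs 5: x=2 → posterior Dirichlet(9/2, 4, 21/5, 11/2, 13/2)
obs 6: x=2 → posterior Dirichlet(9/2, 4, 26/5, 11/2, 13/2)
obs 7: x=4 → posterior Dirichlet(9/2, 4, 26/5, 11/2, 15/2)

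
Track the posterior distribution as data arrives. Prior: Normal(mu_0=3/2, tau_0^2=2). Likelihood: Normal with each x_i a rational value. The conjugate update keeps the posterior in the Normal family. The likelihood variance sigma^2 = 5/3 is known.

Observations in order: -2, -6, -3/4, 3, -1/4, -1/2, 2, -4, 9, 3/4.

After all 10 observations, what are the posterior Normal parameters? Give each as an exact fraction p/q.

obs 1: x=-2 → posterior Normal(-9/22, 10/11)
obs 2: x=-6 → posterior Normal(-81/34, 10/17)
obs 3: x=-3/4 → posterior Normal(-45/23, 10/23)
obs 4: x=3 → posterior Normal(-27/29, 10/29)
obs 5: x=-1/4 → posterior Normal(-57/70, 2/7)
obs 6: x=-1/2 → posterior Normal(-63/82, 10/41)
obs 7: x=2 → posterior Normal(-39/94, 10/47)
obs 8: x=-4 → posterior Normal(-87/106, 10/53)
obs 9: x=9 → posterior Normal(21/118, 10/59)
obs 10: x=3/4 → posterior Normal(3/13, 2/13)

mu_0=3/13, tau_0^2=2/13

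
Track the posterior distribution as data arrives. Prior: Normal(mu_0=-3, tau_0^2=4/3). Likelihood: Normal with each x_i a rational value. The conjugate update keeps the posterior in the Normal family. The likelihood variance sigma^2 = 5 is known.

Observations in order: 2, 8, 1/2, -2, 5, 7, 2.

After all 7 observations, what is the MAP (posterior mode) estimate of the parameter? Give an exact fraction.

45/43

obs 1: x=2 → posterior Normal(-37/19, 20/19)
obs 2: x=8 → posterior Normal(-5/23, 20/23)
obs 3: x=1/2 → posterior Normal(-1/9, 20/27)
obs 4: x=-2 → posterior Normal(-11/31, 20/31)
obs 5: x=5 → posterior Normal(9/35, 4/7)
obs 6: x=7 → posterior Normal(37/39, 20/39)
obs 7: x=2 → posterior Normal(45/43, 20/43)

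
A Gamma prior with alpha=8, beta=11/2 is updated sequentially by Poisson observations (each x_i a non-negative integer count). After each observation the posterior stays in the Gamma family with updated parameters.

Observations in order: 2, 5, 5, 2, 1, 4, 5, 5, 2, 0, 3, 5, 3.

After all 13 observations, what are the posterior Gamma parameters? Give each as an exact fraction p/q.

obs 1: x=2 → posterior Gamma(10, 13/2)
obs 2: x=5 → posterior Gamma(15, 15/2)
obs 3: x=5 → posterior Gamma(20, 17/2)
obs 4: x=2 → posterior Gamma(22, 19/2)
obs 5: x=1 → posterior Gamma(23, 21/2)
obs 6: x=4 → posterior Gamma(27, 23/2)
obs 7: x=5 → posterior Gamma(32, 25/2)
obs 8: x=5 → posterior Gamma(37, 27/2)
obs 9: x=2 → posterior Gamma(39, 29/2)
obs 10: x=0 → posterior Gamma(39, 31/2)
obs 11: x=3 → posterior Gamma(42, 33/2)
obs 12: x=5 → posterior Gamma(47, 35/2)
obs 13: x=3 → posterior Gamma(50, 37/2)

alpha=50, beta=37/2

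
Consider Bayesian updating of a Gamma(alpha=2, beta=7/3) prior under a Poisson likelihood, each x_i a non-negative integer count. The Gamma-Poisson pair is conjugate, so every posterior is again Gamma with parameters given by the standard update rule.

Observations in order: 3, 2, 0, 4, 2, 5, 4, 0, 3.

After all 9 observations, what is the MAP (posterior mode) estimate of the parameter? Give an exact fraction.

obs 1: x=3 → posterior Gamma(5, 10/3)
obs 2: x=2 → posterior Gamma(7, 13/3)
obs 3: x=0 → posterior Gamma(7, 16/3)
obs 4: x=4 → posterior Gamma(11, 19/3)
obs 5: x=2 → posterior Gamma(13, 22/3)
obs 6: x=5 → posterior Gamma(18, 25/3)
obs 7: x=4 → posterior Gamma(22, 28/3)
obs 8: x=0 → posterior Gamma(22, 31/3)
obs 9: x=3 → posterior Gamma(25, 34/3)

36/17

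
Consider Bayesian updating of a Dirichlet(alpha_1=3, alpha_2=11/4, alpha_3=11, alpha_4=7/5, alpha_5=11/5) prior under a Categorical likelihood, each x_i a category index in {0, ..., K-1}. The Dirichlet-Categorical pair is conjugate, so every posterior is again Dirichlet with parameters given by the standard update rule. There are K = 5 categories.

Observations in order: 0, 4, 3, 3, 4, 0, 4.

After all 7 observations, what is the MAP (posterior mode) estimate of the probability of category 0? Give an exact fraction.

80/447

obs 1: x=0 → posterior Dirichlet(4, 11/4, 11, 7/5, 11/5)
obs 2: x=4 → posterior Dirichlet(4, 11/4, 11, 7/5, 16/5)
obs 3: x=3 → posterior Dirichlet(4, 11/4, 11, 12/5, 16/5)
obs 4: x=3 → posterior Dirichlet(4, 11/4, 11, 17/5, 16/5)
obs 5: x=4 → posterior Dirichlet(4, 11/4, 11, 17/5, 21/5)
obs 6: x=0 → posterior Dirichlet(5, 11/4, 11, 17/5, 21/5)
obs 7: x=4 → posterior Dirichlet(5, 11/4, 11, 17/5, 26/5)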